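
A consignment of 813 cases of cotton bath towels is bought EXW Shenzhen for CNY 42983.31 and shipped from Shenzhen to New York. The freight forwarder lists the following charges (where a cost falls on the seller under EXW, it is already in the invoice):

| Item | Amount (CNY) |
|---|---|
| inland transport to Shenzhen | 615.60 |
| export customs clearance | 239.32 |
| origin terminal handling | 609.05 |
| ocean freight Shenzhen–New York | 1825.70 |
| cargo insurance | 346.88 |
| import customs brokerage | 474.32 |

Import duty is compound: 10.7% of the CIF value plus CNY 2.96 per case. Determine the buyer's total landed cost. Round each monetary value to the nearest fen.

Total landed cost: CNY 54488.99

EXW: the seller makes goods available at their premises; the buyer bears all onward costs.
CIF value = EXW price + inland to port + export clearance + origin terminal + freight + insurance = 42983.31 + 615.60 + 239.32 + 609.05 + 1825.70 + 346.88 = 46619.86
Ad valorem component: 46619.86 × 10.7% = 4988.33
Specific component: 813 × 2.96 = 2406.48
Import duty = 4988.33 + 2406.48 = 7394.81
Buyer bears: inland to port 615.60 + export clearance 239.32 + origin terminal 609.05 + freight 1825.70 + insurance 346.88 + brokerage 474.32 + duty 7394.81 = 11505.68
Landed cost = invoice 42983.31 + 11505.68 = 54488.99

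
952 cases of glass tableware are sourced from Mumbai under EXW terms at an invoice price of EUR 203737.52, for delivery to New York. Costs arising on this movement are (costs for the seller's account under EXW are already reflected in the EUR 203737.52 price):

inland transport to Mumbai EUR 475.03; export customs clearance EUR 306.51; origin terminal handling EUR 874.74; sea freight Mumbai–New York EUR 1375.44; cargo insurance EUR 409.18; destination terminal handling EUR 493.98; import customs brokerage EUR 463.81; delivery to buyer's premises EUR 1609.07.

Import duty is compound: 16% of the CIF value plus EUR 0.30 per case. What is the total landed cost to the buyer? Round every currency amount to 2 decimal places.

Total landed cost: EUR 243179.43

EXW: the seller makes goods available at their premises; the buyer bears all onward costs.
CIF value = EXW price + inland to port + export clearance + origin terminal + freight + insurance = 203737.52 + 475.03 + 306.51 + 874.74 + 1375.44 + 409.18 = 207178.42
Ad valorem component: 207178.42 × 16% = 33148.55
Specific component: 952 × 0.30 = 285.60
Import duty = 33148.55 + 285.60 = 33434.15
Buyer bears: inland to port 475.03 + export clearance 306.51 + origin terminal 874.74 + freight 1375.44 + insurance 409.18 + destination terminal 493.98 + brokerage 463.81 + delivery 1609.07 + duty 33434.15 = 39441.91
Landed cost = invoice 203737.52 + 39441.91 = 243179.43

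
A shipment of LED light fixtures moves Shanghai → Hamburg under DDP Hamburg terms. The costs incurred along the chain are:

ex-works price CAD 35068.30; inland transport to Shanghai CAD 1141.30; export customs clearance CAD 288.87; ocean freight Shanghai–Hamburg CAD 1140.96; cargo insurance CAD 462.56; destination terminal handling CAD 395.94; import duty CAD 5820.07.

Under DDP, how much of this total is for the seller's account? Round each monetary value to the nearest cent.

DDP: the seller bears all costs including import duty.
Seller's account: goods 35068.30 + inland to port 1141.30 + export clearance 288.87 + freight 1140.96 + insurance 462.56 + destination terminal 395.94 + duty 5820.07 = 44318.00
Buyer's account: 0.00

Seller's account: CAD 44318.00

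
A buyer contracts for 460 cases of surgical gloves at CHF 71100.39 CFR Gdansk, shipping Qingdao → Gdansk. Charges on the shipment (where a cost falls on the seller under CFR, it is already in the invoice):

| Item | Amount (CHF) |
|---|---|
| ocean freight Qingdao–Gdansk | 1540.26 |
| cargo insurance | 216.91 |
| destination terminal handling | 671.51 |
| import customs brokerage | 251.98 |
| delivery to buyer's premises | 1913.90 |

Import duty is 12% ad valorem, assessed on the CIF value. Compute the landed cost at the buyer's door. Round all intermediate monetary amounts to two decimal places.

Total landed cost: CHF 82712.77

CFR: the seller pays costs through ocean freight to the destination port, but not insurance.
Already in the invoice (seller's account under CFR): freight — exclude.
CIF value = CFR price + insurance = 71100.39 + 216.91 = 71317.30
Import duty = 71317.30 × 12% = 8558.08
Buyer bears: insurance 216.91 + destination terminal 671.51 + brokerage 251.98 + delivery 1913.90 + duty 8558.08 = 11612.38
Landed cost = invoice 71100.39 + 11612.38 = 82712.77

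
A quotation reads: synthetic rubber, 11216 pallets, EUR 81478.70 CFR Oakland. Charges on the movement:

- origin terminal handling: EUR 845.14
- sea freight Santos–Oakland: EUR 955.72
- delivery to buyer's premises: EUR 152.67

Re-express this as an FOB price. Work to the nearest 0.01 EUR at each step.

Not relevant to the conversion: origin terminal — on the seller under both CFR and FOB; already in the CFR price and stays in the FOB price. delivery — on the buyer under both terms; not part of either seller's price.
From CFR to FOB, the seller no longer bears: freight.
FOB price = 81478.70 − 955.72 = 80522.98

FOB price: EUR 80522.98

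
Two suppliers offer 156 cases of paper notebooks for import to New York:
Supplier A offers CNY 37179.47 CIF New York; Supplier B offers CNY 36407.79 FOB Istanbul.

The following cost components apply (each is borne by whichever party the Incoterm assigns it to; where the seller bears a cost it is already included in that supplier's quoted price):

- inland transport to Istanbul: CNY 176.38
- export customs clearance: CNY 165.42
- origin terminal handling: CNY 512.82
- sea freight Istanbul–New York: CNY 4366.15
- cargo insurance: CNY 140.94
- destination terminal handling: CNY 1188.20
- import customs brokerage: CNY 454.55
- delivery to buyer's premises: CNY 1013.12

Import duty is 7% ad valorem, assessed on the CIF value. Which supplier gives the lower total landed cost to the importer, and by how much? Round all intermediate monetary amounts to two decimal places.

Supplier A (CIF):
The CIF price already equals the CIF value: 37179.47
Import duty = 37179.47 × 7% = 2602.56
Buyer bears (A): 1188.20 + 454.55 + 1013.12 = 2655.87
Landed cost (A) = invoice 37179.47 + 2655.87 + duty 2602.56 = 42437.90
Supplier B (FOB):
CIF value = FOB price + freight + insurance = 36407.79 + 4366.15 + 140.94 = 40914.88
Import duty = 40914.88 × 7% = 2864.04
Buyer bears (B): 4366.15 + 140.94 + 1188.20 + 454.55 + 1013.12 = 7162.96
Landed cost (B) = invoice 36407.79 + 7162.96 + duty 2864.04 = 46434.79
Difference = |42437.90 − 46434.79| = 3996.89

Supplier A is cheaper by CNY 3996.89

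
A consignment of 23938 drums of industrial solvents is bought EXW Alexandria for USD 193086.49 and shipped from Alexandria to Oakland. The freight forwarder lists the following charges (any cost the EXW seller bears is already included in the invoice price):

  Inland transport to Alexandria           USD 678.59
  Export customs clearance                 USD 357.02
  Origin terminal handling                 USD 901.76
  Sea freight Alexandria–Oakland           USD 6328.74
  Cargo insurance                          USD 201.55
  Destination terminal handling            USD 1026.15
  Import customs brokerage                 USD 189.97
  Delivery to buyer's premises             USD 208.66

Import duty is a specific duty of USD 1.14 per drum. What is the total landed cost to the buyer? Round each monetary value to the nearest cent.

EXW: the seller makes goods available at their premises; the buyer bears all onward costs.
CIF value = EXW price + inland to port + export clearance + origin terminal + freight + insurance = 193086.49 + 678.59 + 357.02 + 901.76 + 6328.74 + 201.55 = 201554.15
Import duty = 23938 × 1.14 = 27289.32
Buyer bears: inland to port 678.59 + export clearance 357.02 + origin terminal 901.76 + freight 6328.74 + insurance 201.55 + destination terminal 1026.15 + brokerage 189.97 + delivery 208.66 + duty 27289.32 = 37181.76
Landed cost = invoice 193086.49 + 37181.76 = 230268.25

Total landed cost: USD 230268.25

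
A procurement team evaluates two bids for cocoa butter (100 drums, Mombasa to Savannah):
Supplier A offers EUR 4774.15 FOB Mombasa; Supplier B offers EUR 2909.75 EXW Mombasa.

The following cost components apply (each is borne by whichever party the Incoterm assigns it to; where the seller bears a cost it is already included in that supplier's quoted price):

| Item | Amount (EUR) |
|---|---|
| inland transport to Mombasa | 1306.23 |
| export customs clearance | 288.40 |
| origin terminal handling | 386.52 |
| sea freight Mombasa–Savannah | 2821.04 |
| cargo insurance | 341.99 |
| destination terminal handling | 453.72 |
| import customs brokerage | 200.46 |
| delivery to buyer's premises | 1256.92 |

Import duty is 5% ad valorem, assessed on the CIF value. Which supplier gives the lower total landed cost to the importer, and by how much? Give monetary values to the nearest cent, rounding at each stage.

Supplier A is cheaper by EUR 122.59

Supplier A (FOB):
CIF value = FOB price + freight + insurance = 4774.15 + 2821.04 + 341.99 = 7937.18
Import duty = 7937.18 × 5% = 396.86
Buyer bears (A): 2821.04 + 341.99 + 453.72 + 200.46 + 1256.92 = 5074.13
Landed cost (A) = invoice 4774.15 + 5074.13 + duty 396.86 = 10245.14
Supplier B (EXW):
CIF value = EXW price + inland to port + export clearance + origin terminal + freight + insurance = 2909.75 + 1306.23 + 288.40 + 386.52 + 2821.04 + 341.99 = 8053.93
Import duty = 8053.93 × 5% = 402.70
Buyer bears (B): 1306.23 + 288.40 + 386.52 + 2821.04 + 341.99 + 453.72 + 200.46 + 1256.92 = 7055.28
Landed cost (B) = invoice 2909.75 + 7055.28 + duty 402.70 = 10367.73
Difference = |10245.14 − 10367.73| = 122.59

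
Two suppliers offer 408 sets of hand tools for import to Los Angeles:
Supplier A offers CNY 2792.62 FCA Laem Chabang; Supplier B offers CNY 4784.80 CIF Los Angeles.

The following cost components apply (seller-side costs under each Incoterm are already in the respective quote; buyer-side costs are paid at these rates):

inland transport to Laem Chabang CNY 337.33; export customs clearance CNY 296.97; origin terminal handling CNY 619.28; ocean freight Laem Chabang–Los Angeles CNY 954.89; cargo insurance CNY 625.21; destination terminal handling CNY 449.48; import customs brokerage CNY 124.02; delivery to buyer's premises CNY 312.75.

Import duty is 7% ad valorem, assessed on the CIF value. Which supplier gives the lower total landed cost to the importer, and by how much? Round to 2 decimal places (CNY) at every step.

Supplier B is cheaper by CNY 221.70

Supplier A (FCA):
CIF value = FCA price + origin terminal + freight + insurance = 2792.62 + 619.28 + 954.89 + 625.21 = 4992.00
Import duty = 4992.00 × 7% = 349.44
Buyer bears (A): 619.28 + 954.89 + 625.21 + 449.48 + 124.02 + 312.75 = 3085.63
Landed cost (A) = invoice 2792.62 + 3085.63 + duty 349.44 = 6227.69
Supplier B (CIF):
The CIF price already equals the CIF value: 4784.80
Import duty = 4784.80 × 7% = 334.94
Buyer bears (B): 449.48 + 124.02 + 312.75 = 886.25
Landed cost (B) = invoice 4784.80 + 886.25 + duty 334.94 = 6005.99
Difference = |6227.69 − 6005.99| = 221.70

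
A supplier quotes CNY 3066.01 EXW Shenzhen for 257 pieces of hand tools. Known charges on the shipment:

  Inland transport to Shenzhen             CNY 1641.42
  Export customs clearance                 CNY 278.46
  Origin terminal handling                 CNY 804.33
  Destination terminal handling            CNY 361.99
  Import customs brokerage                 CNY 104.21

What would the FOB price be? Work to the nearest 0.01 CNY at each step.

Not relevant to the conversion: destination terminal, brokerage — on the buyer under both terms; not part of either seller's price.
From EXW to FOB, the seller additionally bears: inland to port, export clearance, origin terminal.
FOB price = 3066.01 + 1641.42 + 278.46 + 804.33 = 5790.22

FOB price: CNY 5790.22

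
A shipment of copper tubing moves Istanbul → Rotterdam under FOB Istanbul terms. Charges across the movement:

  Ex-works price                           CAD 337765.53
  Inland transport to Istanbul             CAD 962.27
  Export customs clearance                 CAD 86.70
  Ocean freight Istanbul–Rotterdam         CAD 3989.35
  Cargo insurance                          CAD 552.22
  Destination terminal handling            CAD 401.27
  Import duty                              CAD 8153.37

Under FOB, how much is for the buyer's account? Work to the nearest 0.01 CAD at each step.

FOB: the seller bears costs until goods are on board at the origin port; the buyer bears freight, insurance and all costs thereafter.
Seller's account: goods 337765.53 + inland to port 962.27 + export clearance 86.70 = 338814.50
Buyer's account: freight 3989.35 + insurance 552.22 + destination terminal 401.27 + duty 8153.37 = 13096.21

Buyer's account: CAD 13096.21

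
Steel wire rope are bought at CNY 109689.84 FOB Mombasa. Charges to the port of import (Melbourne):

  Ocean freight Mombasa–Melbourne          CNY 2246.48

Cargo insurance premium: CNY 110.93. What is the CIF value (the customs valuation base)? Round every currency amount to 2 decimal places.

CIF value: CNY 112047.25

CIF = FOB price + freight + insurance
CIF = 109689.84 + 2246.48 + 110.93 = 112047.25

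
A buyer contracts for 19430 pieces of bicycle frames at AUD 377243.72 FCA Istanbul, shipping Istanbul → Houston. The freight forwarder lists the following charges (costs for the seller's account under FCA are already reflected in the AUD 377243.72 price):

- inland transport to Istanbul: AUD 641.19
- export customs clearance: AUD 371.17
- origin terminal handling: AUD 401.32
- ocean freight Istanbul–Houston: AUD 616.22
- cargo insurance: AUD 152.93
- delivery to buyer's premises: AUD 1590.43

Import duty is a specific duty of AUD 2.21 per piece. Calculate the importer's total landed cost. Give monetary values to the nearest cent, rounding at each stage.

Total landed cost: AUD 422944.92

FCA: the seller delivers export-cleared goods to the carrier; the buyer bears costs from that point.
Already in the invoice (seller's account under FCA): inland to port, export clearance — exclude.
CIF value = FCA price + origin terminal + freight + insurance = 377243.72 + 401.32 + 616.22 + 152.93 = 378414.19
Import duty = 19430 × 2.21 = 42940.30
Buyer bears: origin terminal 401.32 + freight 616.22 + insurance 152.93 + delivery 1590.43 + duty 42940.30 = 45701.20
Landed cost = invoice 377243.72 + 45701.20 = 422944.92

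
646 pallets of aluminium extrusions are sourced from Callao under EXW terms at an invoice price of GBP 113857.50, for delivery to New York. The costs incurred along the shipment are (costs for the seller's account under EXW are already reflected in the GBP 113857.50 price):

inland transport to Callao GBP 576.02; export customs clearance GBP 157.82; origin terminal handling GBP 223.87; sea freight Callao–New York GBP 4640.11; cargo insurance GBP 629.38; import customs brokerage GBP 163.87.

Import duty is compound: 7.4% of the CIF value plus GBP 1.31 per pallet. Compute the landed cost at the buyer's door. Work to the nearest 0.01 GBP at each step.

Total landed cost: GBP 129981.10

EXW: the seller makes goods available at their premises; the buyer bears all onward costs.
CIF value = EXW price + inland to port + export clearance + origin terminal + freight + insurance = 113857.50 + 576.02 + 157.82 + 223.87 + 4640.11 + 629.38 = 120084.70
Ad valorem component: 120084.70 × 7.4% = 8886.27
Specific component: 646 × 1.31 = 846.26
Import duty = 8886.27 + 846.26 = 9732.53
Buyer bears: inland to port 576.02 + export clearance 157.82 + origin terminal 223.87 + freight 4640.11 + insurance 629.38 + brokerage 163.87 + duty 9732.53 = 16123.60
Landed cost = invoice 113857.50 + 16123.60 = 129981.10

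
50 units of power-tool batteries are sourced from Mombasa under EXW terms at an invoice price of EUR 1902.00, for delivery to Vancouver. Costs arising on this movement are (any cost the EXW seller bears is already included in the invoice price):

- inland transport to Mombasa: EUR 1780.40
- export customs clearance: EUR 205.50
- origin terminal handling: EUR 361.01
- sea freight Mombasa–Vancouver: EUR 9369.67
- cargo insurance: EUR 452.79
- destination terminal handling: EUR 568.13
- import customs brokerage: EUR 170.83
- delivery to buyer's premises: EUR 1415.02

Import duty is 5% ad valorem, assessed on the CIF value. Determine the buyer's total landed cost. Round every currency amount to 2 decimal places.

Total landed cost: EUR 16928.92

EXW: the seller makes goods available at their premises; the buyer bears all onward costs.
CIF value = EXW price + inland to port + export clearance + origin terminal + freight + insurance = 1902.00 + 1780.40 + 205.50 + 361.01 + 9369.67 + 452.79 = 14071.37
Import duty = 14071.37 × 5% = 703.57
Buyer bears: inland to port 1780.40 + export clearance 205.50 + origin terminal 361.01 + freight 9369.67 + insurance 452.79 + destination terminal 568.13 + brokerage 170.83 + delivery 1415.02 + duty 703.57 = 15026.92
Landed cost = invoice 1902.00 + 15026.92 = 16928.92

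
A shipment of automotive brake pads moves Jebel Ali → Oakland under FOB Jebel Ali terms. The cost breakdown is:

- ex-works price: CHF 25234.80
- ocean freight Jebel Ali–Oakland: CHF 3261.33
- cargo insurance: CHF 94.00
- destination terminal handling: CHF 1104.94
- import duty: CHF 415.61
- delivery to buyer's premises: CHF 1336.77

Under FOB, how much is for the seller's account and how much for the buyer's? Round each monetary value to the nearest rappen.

Seller: CHF 25234.80; buyer: CHF 6212.65

FOB: the seller bears costs until goods are on board at the origin port; the buyer bears freight, insurance and all costs thereafter.
Seller's account: goods 25234.80 = 25234.80
Buyer's account: freight 3261.33 + insurance 94.00 + destination terminal 1104.94 + duty 415.61 + delivery 1336.77 = 6212.65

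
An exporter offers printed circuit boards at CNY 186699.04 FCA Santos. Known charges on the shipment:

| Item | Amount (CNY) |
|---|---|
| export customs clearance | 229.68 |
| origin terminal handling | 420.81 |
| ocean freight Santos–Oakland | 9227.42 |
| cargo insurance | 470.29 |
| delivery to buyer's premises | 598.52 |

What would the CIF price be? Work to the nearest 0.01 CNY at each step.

CIF price: CNY 196817.56

Not relevant to the conversion: export clearance — on the seller under both FCA and CIF; already in the FCA price and stays in the CIF price. delivery — on the buyer under both terms; not part of either seller's price.
From FCA to CIF, the seller additionally bears: origin terminal, freight, insurance.
CIF price = 186699.04 + 420.81 + 9227.42 + 470.29 = 196817.56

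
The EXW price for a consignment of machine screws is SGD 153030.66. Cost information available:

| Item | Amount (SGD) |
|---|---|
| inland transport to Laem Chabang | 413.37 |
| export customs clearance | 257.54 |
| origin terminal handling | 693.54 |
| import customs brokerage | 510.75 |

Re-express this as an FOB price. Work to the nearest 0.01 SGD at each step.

FOB price: SGD 154395.11

Not relevant to the conversion: brokerage — on the buyer under both terms; not part of either seller's price.
From EXW to FOB, the seller additionally bears: inland to port, export clearance, origin terminal.
FOB price = 153030.66 + 413.37 + 257.54 + 693.54 = 154395.11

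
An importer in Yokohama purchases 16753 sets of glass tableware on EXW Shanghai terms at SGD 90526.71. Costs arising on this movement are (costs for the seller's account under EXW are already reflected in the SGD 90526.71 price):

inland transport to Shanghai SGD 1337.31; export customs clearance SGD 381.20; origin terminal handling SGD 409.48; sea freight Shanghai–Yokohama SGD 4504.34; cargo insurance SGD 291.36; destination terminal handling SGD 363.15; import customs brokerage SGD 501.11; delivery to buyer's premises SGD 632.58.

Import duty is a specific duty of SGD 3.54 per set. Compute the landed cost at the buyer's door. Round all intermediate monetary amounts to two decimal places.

EXW: the seller makes goods available at their premises; the buyer bears all onward costs.
CIF value = EXW price + inland to port + export clearance + origin terminal + freight + insurance = 90526.71 + 1337.31 + 381.20 + 409.48 + 4504.34 + 291.36 = 97450.40
Import duty = 16753 × 3.54 = 59305.62
Buyer bears: inland to port 1337.31 + export clearance 381.20 + origin terminal 409.48 + freight 4504.34 + insurance 291.36 + destination terminal 363.15 + brokerage 501.11 + delivery 632.58 + duty 59305.62 = 67726.15
Landed cost = invoice 90526.71 + 67726.15 = 158252.86

Total landed cost: SGD 158252.86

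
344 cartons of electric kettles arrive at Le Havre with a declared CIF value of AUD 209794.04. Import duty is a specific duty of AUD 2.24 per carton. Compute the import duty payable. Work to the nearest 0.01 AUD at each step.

Import duty: AUD 770.56

Import duty = 344 × 2.24 = 770.56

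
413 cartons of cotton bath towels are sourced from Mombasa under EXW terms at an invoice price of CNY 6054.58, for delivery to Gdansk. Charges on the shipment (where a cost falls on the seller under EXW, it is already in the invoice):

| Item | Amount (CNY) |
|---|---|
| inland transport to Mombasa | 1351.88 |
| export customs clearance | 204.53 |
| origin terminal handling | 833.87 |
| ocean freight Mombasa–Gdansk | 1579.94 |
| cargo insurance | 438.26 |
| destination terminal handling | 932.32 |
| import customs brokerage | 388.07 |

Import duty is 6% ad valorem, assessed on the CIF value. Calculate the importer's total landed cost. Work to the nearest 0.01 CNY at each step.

EXW: the seller makes goods available at their premises; the buyer bears all onward costs.
CIF value = EXW price + inland to port + export clearance + origin terminal + freight + insurance = 6054.58 + 1351.88 + 204.53 + 833.87 + 1579.94 + 438.26 = 10463.06
Import duty = 10463.06 × 6% = 627.78
Buyer bears: inland to port 1351.88 + export clearance 204.53 + origin terminal 833.87 + freight 1579.94 + insurance 438.26 + destination terminal 932.32 + brokerage 388.07 + duty 627.78 = 6356.65
Landed cost = invoice 6054.58 + 6356.65 = 12411.23

Total landed cost: CNY 12411.23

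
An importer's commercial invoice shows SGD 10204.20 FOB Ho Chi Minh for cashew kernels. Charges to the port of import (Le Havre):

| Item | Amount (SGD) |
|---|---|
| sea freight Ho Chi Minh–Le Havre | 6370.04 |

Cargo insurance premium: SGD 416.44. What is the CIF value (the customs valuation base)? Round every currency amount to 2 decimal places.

CIF = FOB price + freight + insurance
CIF = 10204.20 + 6370.04 + 416.44 = 16990.68

CIF value: SGD 16990.68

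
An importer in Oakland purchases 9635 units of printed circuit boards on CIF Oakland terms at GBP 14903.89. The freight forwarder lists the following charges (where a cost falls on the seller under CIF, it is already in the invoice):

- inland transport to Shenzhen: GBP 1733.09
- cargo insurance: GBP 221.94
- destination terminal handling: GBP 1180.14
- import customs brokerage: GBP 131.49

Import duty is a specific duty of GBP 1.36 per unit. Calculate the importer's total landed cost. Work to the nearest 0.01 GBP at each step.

Total landed cost: GBP 29319.12

CIF: the seller pays costs through ocean freight and marine insurance to the destination port.
Already in the invoice (seller's account under CIF): inland to port, insurance — exclude.
The CIF price already equals the CIF value: 14903.89
Import duty = 9635 × 1.36 = 13103.60
Buyer bears: destination terminal 1180.14 + brokerage 131.49 + duty 13103.60 = 14415.23
Landed cost = invoice 14903.89 + 14415.23 = 29319.12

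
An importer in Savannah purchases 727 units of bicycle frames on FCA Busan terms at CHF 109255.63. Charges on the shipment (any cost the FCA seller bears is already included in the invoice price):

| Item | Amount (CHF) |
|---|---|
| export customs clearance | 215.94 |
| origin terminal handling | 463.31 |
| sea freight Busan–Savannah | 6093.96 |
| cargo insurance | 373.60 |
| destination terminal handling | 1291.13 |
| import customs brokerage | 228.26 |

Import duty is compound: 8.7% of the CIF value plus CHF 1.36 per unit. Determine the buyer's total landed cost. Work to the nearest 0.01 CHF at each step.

Total landed cost: CHF 128802.84

FCA: the seller delivers export-cleared goods to the carrier; the buyer bears costs from that point.
Already in the invoice (seller's account under FCA): export clearance — exclude.
CIF value = FCA price + origin terminal + freight + insurance = 109255.63 + 463.31 + 6093.96 + 373.60 = 116186.50
Ad valorem component: 116186.50 × 8.7% = 10108.23
Specific component: 727 × 1.36 = 988.72
Import duty = 10108.23 + 988.72 = 11096.95
Buyer bears: origin terminal 463.31 + freight 6093.96 + insurance 373.60 + destination terminal 1291.13 + brokerage 228.26 + duty 11096.95 = 19547.21
Landed cost = invoice 109255.63 + 19547.21 = 128802.84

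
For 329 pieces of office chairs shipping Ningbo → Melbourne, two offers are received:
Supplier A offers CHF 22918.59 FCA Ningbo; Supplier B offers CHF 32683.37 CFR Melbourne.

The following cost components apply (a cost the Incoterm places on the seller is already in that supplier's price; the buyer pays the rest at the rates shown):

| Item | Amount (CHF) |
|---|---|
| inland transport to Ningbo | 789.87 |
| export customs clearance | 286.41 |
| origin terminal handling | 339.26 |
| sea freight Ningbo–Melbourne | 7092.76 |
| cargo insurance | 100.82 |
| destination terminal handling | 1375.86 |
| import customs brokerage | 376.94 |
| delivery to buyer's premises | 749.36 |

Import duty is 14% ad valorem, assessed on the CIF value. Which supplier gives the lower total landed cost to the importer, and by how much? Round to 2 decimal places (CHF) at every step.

Supplier A is cheaper by CHF 2659.35

Supplier A (FCA):
CIF value = FCA price + origin terminal + freight + insurance = 22918.59 + 339.26 + 7092.76 + 100.82 = 30451.43
Import duty = 30451.43 × 14% = 4263.20
Buyer bears (A): 339.26 + 7092.76 + 100.82 + 1375.86 + 376.94 + 749.36 = 10035.00
Landed cost (A) = invoice 22918.59 + 10035.00 + duty 4263.20 = 37216.79
Supplier B (CFR):
CIF value = CFR price + insurance = 32683.37 + 100.82 = 32784.19
Import duty = 32784.19 × 14% = 4589.79
Buyer bears (B): 100.82 + 1375.86 + 376.94 + 749.36 = 2602.98
Landed cost (B) = invoice 32683.37 + 2602.98 + duty 4589.79 = 39876.14
Difference = |37216.79 − 39876.14| = 2659.35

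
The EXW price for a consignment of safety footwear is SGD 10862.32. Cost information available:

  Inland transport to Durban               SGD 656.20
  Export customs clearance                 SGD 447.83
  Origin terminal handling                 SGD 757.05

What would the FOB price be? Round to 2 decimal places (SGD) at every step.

From EXW to FOB, the seller additionally bears: inland to port, export clearance, origin terminal.
FOB price = 10862.32 + 656.20 + 447.83 + 757.05 = 12723.40

FOB price: SGD 12723.40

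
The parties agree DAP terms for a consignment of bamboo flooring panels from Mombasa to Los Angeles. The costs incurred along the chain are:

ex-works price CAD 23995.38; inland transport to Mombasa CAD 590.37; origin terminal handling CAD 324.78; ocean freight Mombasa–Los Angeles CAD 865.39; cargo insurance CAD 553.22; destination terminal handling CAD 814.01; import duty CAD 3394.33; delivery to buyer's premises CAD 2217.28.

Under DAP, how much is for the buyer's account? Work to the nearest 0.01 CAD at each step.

DAP: the seller bears all costs to the named destination except import duty and clearance.
Seller's account: goods 23995.38 + inland to port 590.37 + origin terminal 324.78 + freight 865.39 + insurance 553.22 + destination terminal 814.01 + delivery 2217.28 = 29360.43
Buyer's account: duty 3394.33 = 3394.33

Buyer's account: CAD 3394.33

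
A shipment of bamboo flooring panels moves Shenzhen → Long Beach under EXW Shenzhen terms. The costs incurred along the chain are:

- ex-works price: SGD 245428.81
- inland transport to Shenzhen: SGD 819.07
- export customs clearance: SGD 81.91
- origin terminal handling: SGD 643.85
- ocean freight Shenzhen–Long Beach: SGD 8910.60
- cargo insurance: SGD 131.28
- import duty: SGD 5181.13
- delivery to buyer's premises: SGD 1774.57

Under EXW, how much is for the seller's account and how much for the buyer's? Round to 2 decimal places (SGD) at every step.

Seller: SGD 245428.81; buyer: SGD 17542.41

EXW: the seller makes goods available at their premises; the buyer bears all onward costs.
Seller's account: goods 245428.81 = 245428.81
Buyer's account: inland to port 819.07 + export clearance 81.91 + origin terminal 643.85 + freight 8910.60 + insurance 131.28 + duty 5181.13 + delivery 1774.57 = 17542.41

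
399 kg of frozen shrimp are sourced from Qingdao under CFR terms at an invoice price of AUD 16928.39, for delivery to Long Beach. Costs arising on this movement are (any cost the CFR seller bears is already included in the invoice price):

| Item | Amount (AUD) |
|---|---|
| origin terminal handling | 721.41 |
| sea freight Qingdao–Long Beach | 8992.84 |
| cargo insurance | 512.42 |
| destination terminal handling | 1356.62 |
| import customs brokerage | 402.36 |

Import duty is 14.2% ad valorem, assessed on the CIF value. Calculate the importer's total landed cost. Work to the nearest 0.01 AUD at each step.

Total landed cost: AUD 21676.39

CFR: the seller pays costs through ocean freight to the destination port, but not insurance.
Already in the invoice (seller's account under CFR): origin terminal, freight — exclude.
CIF value = CFR price + insurance = 16928.39 + 512.42 = 17440.81
Import duty = 17440.81 × 14.2% = 2476.60
Buyer bears: insurance 512.42 + destination terminal 1356.62 + brokerage 402.36 + duty 2476.60 = 4748.00
Landed cost = invoice 16928.39 + 4748.00 = 21676.39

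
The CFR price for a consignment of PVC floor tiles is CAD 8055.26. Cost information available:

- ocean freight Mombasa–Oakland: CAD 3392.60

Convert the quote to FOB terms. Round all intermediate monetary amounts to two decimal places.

FOB price: CAD 4662.66

From CFR to FOB, the seller no longer bears: freight.
FOB price = 8055.26 − 3392.60 = 4662.66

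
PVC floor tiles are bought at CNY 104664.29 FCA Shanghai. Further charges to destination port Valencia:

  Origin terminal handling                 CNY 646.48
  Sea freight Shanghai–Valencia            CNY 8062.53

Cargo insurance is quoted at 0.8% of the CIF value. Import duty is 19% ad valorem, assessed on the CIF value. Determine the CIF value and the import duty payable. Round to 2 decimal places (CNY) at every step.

Let C be the CIF value. C = FCA price + pre-shipment costs + freight + 0.8% × C
C − 0.8% × C = 104664.29 + 646.48 + 8062.53
0.992 × C = 113373.30
C = 113373.30 / 0.992 = 114287.60
Insurance premium = 0.8% × 114287.60 = 914.30
Import duty = 114287.60 × 19% = 21714.64

CIF value: CNY 114287.60; import duty: CNY 21714.64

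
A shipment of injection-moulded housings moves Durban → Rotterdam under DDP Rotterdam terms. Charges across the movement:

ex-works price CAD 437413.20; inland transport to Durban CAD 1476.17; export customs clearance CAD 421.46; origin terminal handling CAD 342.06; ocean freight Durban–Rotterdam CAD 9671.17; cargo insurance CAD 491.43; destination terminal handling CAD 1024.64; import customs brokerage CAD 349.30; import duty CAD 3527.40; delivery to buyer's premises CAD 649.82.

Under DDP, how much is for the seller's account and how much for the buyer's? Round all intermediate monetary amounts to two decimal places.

Seller: CAD 455366.65; buyer: CAD 0.00

DDP: the seller bears all costs including import duty.
Seller's account: goods 437413.20 + inland to port 1476.17 + export clearance 421.46 + origin terminal 342.06 + freight 9671.17 + insurance 491.43 + destination terminal 1024.64 + brokerage 349.30 + duty 3527.40 + delivery 649.82 = 455366.65
Buyer's account: 0.00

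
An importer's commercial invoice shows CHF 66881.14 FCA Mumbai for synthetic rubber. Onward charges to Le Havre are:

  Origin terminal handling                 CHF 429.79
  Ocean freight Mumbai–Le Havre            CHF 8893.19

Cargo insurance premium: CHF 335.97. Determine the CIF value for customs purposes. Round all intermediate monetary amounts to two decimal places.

CIF = FCA price + pre-shipment costs + freight + insurance
CIF = 66881.14 + 429.79 + 8893.19 + 335.97 = 76540.09

CIF value: CHF 76540.09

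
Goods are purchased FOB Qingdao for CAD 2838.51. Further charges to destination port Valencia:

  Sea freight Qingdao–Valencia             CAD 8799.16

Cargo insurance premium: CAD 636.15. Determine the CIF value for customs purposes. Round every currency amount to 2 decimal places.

CIF = FOB price + freight + insurance
CIF = 2838.51 + 8799.16 + 636.15 = 12273.82

CIF value: CAD 12273.82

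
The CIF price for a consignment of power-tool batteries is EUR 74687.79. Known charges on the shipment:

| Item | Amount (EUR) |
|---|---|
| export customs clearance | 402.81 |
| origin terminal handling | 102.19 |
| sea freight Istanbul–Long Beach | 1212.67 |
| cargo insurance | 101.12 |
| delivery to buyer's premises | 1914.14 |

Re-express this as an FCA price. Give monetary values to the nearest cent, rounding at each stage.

FCA price: EUR 73271.81

Not relevant to the conversion: export clearance — on the seller under both CIF and FCA; already in the CIF price and stays in the FCA price. delivery — on the buyer under both terms; not part of either seller's price.
From CIF to FCA, the seller no longer bears: origin terminal, freight, insurance.
FCA price = 74687.79 − 102.19 − 1212.67 − 101.12 = 73271.81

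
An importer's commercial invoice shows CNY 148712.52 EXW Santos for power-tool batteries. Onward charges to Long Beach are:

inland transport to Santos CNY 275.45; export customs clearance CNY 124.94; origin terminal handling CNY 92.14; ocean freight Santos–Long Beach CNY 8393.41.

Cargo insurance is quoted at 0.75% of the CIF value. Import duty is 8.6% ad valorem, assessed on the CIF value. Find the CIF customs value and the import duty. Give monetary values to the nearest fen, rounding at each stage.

Let C be the CIF value. C = EXW price + pre-shipment costs + freight + 0.75% × C
C − 0.75% × C = 148712.52 + 275.45 + 124.94 + 92.14 + 8393.41
0.9925 × C = 157598.46
C = 157598.46 / 0.9925 = 158789.38
Insurance premium = 0.75% × 158789.38 = 1190.92
Import duty = 158789.38 × 8.6% = 13655.89

CIF value: CNY 158789.38; import duty: CNY 13655.89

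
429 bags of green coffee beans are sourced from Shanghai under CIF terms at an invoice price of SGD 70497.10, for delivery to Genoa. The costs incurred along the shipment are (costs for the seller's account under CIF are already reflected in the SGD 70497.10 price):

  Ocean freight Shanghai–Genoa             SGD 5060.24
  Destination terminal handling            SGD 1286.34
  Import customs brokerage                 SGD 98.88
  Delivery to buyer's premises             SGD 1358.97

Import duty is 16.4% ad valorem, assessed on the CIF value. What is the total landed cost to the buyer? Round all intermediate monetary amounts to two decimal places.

Total landed cost: SGD 84802.81

CIF: the seller pays costs through ocean freight and marine insurance to the destination port.
Already in the invoice (seller's account under CIF): freight — exclude.
The CIF price already equals the CIF value: 70497.10
Import duty = 70497.10 × 16.4% = 11561.52
Buyer bears: destination terminal 1286.34 + brokerage 98.88 + delivery 1358.97 + duty 11561.52 = 14305.71
Landed cost = invoice 70497.10 + 14305.71 = 84802.81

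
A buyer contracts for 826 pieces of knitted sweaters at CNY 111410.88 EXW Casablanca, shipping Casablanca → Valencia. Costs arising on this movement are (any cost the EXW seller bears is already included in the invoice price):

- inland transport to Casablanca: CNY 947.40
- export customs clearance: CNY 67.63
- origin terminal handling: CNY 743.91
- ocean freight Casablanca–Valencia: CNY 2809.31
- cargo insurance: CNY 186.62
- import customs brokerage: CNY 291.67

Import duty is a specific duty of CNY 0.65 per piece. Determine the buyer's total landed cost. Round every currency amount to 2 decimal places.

Total landed cost: CNY 116994.32

EXW: the seller makes goods available at their premises; the buyer bears all onward costs.
CIF value = EXW price + inland to port + export clearance + origin terminal + freight + insurance = 111410.88 + 947.40 + 67.63 + 743.91 + 2809.31 + 186.62 = 116165.75
Import duty = 826 × 0.65 = 536.90
Buyer bears: inland to port 947.40 + export clearance 67.63 + origin terminal 743.91 + freight 2809.31 + insurance 186.62 + brokerage 291.67 + duty 536.90 = 5583.44
Landed cost = invoice 111410.88 + 5583.44 = 116994.32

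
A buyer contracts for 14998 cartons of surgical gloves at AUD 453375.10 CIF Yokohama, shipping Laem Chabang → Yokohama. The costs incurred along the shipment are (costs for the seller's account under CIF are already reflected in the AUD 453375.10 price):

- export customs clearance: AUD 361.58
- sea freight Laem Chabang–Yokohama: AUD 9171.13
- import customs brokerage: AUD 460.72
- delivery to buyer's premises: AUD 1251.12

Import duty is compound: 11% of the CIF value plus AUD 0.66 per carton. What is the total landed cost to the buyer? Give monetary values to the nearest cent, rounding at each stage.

Total landed cost: AUD 514856.88

CIF: the seller pays costs through ocean freight and marine insurance to the destination port.
Already in the invoice (seller's account under CIF): export clearance, freight — exclude.
The CIF price already equals the CIF value: 453375.10
Ad valorem component: 453375.10 × 11% = 49871.26
Specific component: 14998 × 0.66 = 9898.68
Import duty = 49871.26 + 9898.68 = 59769.94
Buyer bears: brokerage 460.72 + delivery 1251.12 + duty 59769.94 = 61481.78
Landed cost = invoice 453375.10 + 61481.78 = 514856.88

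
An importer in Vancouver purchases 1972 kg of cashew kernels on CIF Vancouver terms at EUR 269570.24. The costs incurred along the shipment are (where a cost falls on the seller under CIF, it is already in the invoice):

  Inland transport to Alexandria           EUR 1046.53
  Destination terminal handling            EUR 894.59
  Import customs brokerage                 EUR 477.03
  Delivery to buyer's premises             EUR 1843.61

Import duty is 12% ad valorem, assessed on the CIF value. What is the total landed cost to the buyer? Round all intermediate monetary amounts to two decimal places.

CIF: the seller pays costs through ocean freight and marine insurance to the destination port.
Already in the invoice (seller's account under CIF): inland to port — exclude.
The CIF price already equals the CIF value: 269570.24
Import duty = 269570.24 × 12% = 32348.43
Buyer bears: destination terminal 894.59 + brokerage 477.03 + delivery 1843.61 + duty 32348.43 = 35563.66
Landed cost = invoice 269570.24 + 35563.66 = 305133.90

Total landed cost: EUR 305133.90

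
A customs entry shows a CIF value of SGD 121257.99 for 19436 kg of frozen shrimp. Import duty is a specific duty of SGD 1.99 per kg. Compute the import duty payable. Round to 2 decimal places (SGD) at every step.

Import duty: SGD 38677.64

Import duty = 19436 × 1.99 = 38677.64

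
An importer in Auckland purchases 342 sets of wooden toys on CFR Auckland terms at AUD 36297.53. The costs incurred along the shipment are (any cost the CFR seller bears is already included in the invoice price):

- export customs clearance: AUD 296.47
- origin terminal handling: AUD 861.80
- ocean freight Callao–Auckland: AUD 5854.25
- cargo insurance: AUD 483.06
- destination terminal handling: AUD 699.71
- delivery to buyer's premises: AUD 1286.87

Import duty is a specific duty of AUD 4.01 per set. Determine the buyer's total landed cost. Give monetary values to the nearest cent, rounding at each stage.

CFR: the seller pays costs through ocean freight to the destination port, but not insurance.
Already in the invoice (seller's account under CFR): export clearance, origin terminal, freight — exclude.
CIF value = CFR price + insurance = 36297.53 + 483.06 = 36780.59
Import duty = 342 × 4.01 = 1371.42
Buyer bears: insurance 483.06 + destination terminal 699.71 + delivery 1286.87 + duty 1371.42 = 3841.06
Landed cost = invoice 36297.53 + 3841.06 = 40138.59

Total landed cost: AUD 40138.59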